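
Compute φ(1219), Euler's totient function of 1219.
1144

Prime factorization: 1219 = 23 × 53
Using the formula φ(n) = n × Π(1 - 1/p) for each prime factor p:
φ(1219) = 1219 × (1 - 1/23) × (1 - 1/53)
φ(1219) = 1144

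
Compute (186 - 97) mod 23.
20

(186 - 97) = 89
89 mod 23 = 20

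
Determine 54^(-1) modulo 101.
54^(-1) ≡ 58 (mod 101). Verification: 54 × 58 = 3132 ≡ 1 (mod 101)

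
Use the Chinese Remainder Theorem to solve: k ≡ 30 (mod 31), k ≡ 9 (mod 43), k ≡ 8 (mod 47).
53071

Using the Chinese Remainder Theorem:
M = product of moduli = 62651
For equation 1: M_1 = 2021, 2021 ≡ 6 (mod 31), inverse of 2021 mod 31 is 26 (check: 6 × 26 = 156 ≡ 1 (mod 31))
For equation 2: M_2 = 1457, 1457 ≡ 38 (mod 43), inverse of 1457 mod 43 is 17 (check: 38 × 17 = 646 ≡ 1 (mod 43))
For equation 3: M_3 = 1333, 1333 ≡ 17 (mod 47), inverse of 1333 mod 47 is 36 (check: 17 × 36 = 612 ≡ 1 (mod 47))
Combine: k ≡ Σ r_i×M_i×(M_i⁻¹ mod m_i) = 30×2021×26 + 9×1457×17 + 8×1333×36 = 1576380 + 222921 + 383904 = 2183205
2183205 mod 62651 = 53071
k ≡ 53071 (mod 62651)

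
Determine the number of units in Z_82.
40

Prime factorization: 82 = 2 × 41
Using the formula φ(n) = n × Π(1 - 1/p) for each prime factor p:
φ(82) = 82 × (1 - 1/2) × (1 - 1/41)
φ(82) = 40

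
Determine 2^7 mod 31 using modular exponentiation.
7 = 4 + 2 + 1 (binary 111). Repeated squaring mod 31: 2^1 ≡ 2; 2^2 ≡ 2² = 4 ≡ 4; 2^4 ≡ 4² = 16 ≡ 16. Multiply: 2^7 = 2^4 × 2^2 × 2^1 ≡ 16 × 4 × 2 (mod 31): 16 × 4 = 64 ≡ 2; 2 × 2 = 4 ≡ 4. So 2^7 ≡ 4 (mod 31).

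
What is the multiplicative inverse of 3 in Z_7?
5

Using Extended Euclidean Algorithm:
gcd(3, 7) = 1
Bezout coefficients: 3 × -2 + 7 × 1 = 1
So 3 × -2 ≡ 1 (mod 7)
The inverse is -2 mod 7 = 5
Verification: 3 × 5 = 15 = 2 × 7 + 1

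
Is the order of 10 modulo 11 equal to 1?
No, the actual order is 2, not 1.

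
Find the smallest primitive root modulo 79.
3

A primitive root g modulo p has order p-1 = 78
Prime divisors of 78: [2, 3, 13]
g is a primitive root iff g^(78/q) ≢ 1 (mod 79) for each prime divisor q
Testing small values:
  g = 2: 2^39 ≡ 1, 2^26 ≡ 23, 2^6 ≡ 64 (mod 79) → 2^39 ≡ 1, not primitive root
  g = 3: 3^39 ≡ 78, 3^26 ≡ 23, 3^6 ≡ 18 (mod 79) → none is 1, primitive root!
The smallest primitive root is 3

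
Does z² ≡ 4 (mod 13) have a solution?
By Euler's criterion: 4^{6} ≡ 1 (mod 13). Since this equals 1, 4 is a QR.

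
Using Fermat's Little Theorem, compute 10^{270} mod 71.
45

By Fermat's Little Theorem, a^(p-1) ≡ 1 (mod p) for prime p and gcd(a, p) = 1
Here p = 71, so 10^70 ≡ 1 (mod 71)
We can reduce the exponent: 270 mod 70 = 60
So 10^270 ≡ 10^60 (mod 71)
Computing: 10^60 mod 71 = 45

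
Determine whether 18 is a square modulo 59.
By Euler's criterion: 18^{29} ≡ 58 (mod 59). Since this equals -1 (≡ 58), 18 is not a QR.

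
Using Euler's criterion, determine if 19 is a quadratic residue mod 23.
By Euler's criterion: 19^{11} ≡ 22 (mod 23). Since this equals -1 (≡ 22), 19 is not a QR.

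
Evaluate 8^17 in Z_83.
Using repeated squaring. 17 = 16 + 1 (binary 10001). Repeated squaring mod 83: 8^1 ≡ 8; 8^2 ≡ 8² = 64 ≡ 64; 8^4 ≡ 64² = 4096 ≡ 29; 8^8 ≡ 29² = 841 ≡ 11; 8^16 ≡ 11² = 121 ≡ 38. Multiply: 8^17 = 8^16 × 8^1 ≡ 38 × 8 (mod 83): 38 × 8 = 304 ≡ 55. So 8^17 ≡ 55 (mod 83).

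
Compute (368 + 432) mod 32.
0

(368 + 432) = 800
800 mod 32 = 0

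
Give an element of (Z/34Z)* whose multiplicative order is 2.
33 has order 2 mod 34 since 33^{2} ≡ 1 (mod 34) and no smaller power works.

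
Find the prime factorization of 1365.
3 × 5 × 7 × 13

Divide by primes starting from smallest:
1365 ÷ 3 = 455
455 ÷ 5 = 91
91 ÷ 7 = 13
13 ÷ 13 = 1

1365 = 3 × 5 × 7 × 13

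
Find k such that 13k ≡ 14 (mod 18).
8

Since gcd(13, 18) = 1 divides 14, a solution exists.
Multiply both sides by the inverse of 13 mod 18:
  13^(-1) mod 18 = 7
  x ≡ 7 × 14 ≡ 98 ≡ 8 (mod 18)
Verification: 13 × 8 = 104 = 5 × 18 + 14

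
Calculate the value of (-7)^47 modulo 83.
Using repeated squaring. (-7) ≡ 76 (mod 83). 47 = 32 + 8 + 4 + 2 + 1 (binary 101111). Repeated squaring mod 83: 76^1 ≡ 76; 76^2 ≡ 76² = 5776 ≡ 49; 76^4 ≡ 49² = 2401 ≡ 77; 76^8 ≡ 77² = 5929 ≡ 36; 76^16 ≡ 36² = 1296 ≡ 51; 76^32 ≡ 51² = 2601 ≡ 28. Multiply: (-7)^47 ≡ 76^32 × 76^8 × 76^4 × 76^2 × 76^1 ≡ 28 × 36 × 77 × 49 × 76 (mod 83): 28 × 36 = 1008 ≡ 12; 12 × 77 = 924 ≡ 11; 11 × 49 = 539 ≡ 41; 41 × 76 = 3116 ≡ 45. So (-7)^47 ≡ 45 (mod 83).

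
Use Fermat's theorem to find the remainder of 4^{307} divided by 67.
26

By Fermat's Little Theorem, a^(p-1) ≡ 1 (mod p) for prime p and gcd(a, p) = 1
Here p = 67, so 4^66 ≡ 1 (mod 67)
We can reduce the exponent: 307 mod 66 = 43
So 4^307 ≡ 4^43 (mod 67)
Computing: 4^43 mod 67 = 26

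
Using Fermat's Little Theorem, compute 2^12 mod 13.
By Fermat's Little Theorem, 2^{12} ≡ 1 (mod 13) since 13 is prime and gcd(2, 13) = 1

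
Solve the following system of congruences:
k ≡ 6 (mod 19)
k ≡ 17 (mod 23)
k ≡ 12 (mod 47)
17543

Using the Chinese Remainder Theorem:
M = product of moduli = 20539
For equation 1: M_1 = 1081, 1081 ≡ 17 (mod 19), inverse of 1081 mod 19 is 9 (check: 17 × 9 = 153 ≡ 1 (mod 19))
For equation 2: M_2 = 893, 893 ≡ 19 (mod 23), inverse of 893 mod 23 is 17 (check: 19 × 17 = 323 ≡ 1 (mod 23))
For equation 3: M_3 = 437, 437 ≡ 14 (mod 47), inverse of 437 mod 47 is 37 (check: 14 × 37 = 518 ≡ 1 (mod 47))
Combine: k ≡ Σ r_i×M_i×(M_i⁻¹ mod m_i) = 6×1081×9 + 17×893×17 + 12×437×37 = 58374 + 258077 + 194028 = 510479
510479 mod 20539 = 17543
k ≡ 17543 (mod 20539)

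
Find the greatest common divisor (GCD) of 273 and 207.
3

Using the Euclidean algorithm:
273 = 1 × 207 + 66
207 = 3 × 66 + 9
66 = 7 × 9 + 3
9 = 3 × 3 + 0

GCD(273, 207) = 3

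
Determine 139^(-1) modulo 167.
139^(-1) ≡ 161 (mod 167). Verification: 139 × 161 = 22379 ≡ 1 (mod 167)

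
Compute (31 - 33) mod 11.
9

(31 - 33) = -2
-2 mod 11 = 9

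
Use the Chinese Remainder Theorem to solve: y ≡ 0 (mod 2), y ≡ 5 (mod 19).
24

Using the Chinese Remainder Theorem:
M = product of moduli = 38
For equation 1: M_1 = 19, 19 ≡ 1 (mod 2), inverse of 19 mod 2 is 1 (check: 1 × 1 = 1 ≡ 1 (mod 2))
For equation 2: M_2 = 2, 2 ≡ 2 (mod 19), inverse of 2 mod 19 is 10 (check: 2 × 10 = 20 ≡ 1 (mod 19))
Combine: y ≡ Σ r_i×M_i×(M_i⁻¹ mod m_i) = 0×19×1 + 5×2×10 = 0 + 100 = 100
100 mod 38 = 24
y ≡ 24 (mod 38)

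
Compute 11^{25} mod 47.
20

Using successive squaring:
Binary expansion of 25: 11001
Powers of 11 mod 47 (each is the square of the previous):
  11^1 ≡ 11 (mod 47)
  11^2 ≡ 11² = 121 ≡ 27 (mod 47)
  11^4 ≡ 27² = 729 ≡ 24 (mod 47)
  11^8 ≡ 24² = 576 ≡ 12 (mod 47)
  11^16 ≡ 12² = 144 ≡ 3 (mod 47)
25 = 16 + 8 + 1, so 11^25 = 11^16 × 11^8 × 11^1 ≡ 3 × 12 × 11 (mod 47)
Multiplying step by step:
  3 × 12 = 36 ≡ 36 (mod 47)
  36 × 11 = 396 ≡ 20 (mod 47)
Result: 11^25 ≡ 20 (mod 47)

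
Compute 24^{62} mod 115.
1

Using successive squaring:
Binary expansion of 62: 111110
Powers of 24 mod 115 (each is the square of the previous):
  24^1 ≡ 24 (mod 115)
  24^2 ≡ 24² = 576 ≡ 1 (mod 115)
  24^4 ≡ 1² = 1 ≡ 1 (mod 115)
  24^8 ≡ 1² = 1 ≡ 1 (mod 115)
  24^16 ≡ 1² = 1 ≡ 1 (mod 115)
  24^32 ≡ 1² = 1 ≡ 1 (mod 115)
62 = 32 + 16 + 8 + 4 + 2, so 24^62 = 24^32 × 24^16 × 24^8 × 24^4 × 24^2 ≡ 1 × 1 × 1 × 1 × 1 (mod 115)
Multiplying step by step:
  1 × 1 = 1 ≡ 1 (mod 115)
  1 × 1 = 1 ≡ 1 (mod 115)
  1 × 1 = 1 ≡ 1 (mod 115)
  1 × 1 = 1 ≡ 1 (mod 115)
Result: 24^62 ≡ 1 (mod 115)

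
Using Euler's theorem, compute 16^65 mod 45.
By Euler: 16^{24} ≡ 1 (mod 45) since gcd(16, 45) = 1. 65 = 2×24 + 17. So 16^{65} ≡ 16^{17} ≡ 31 (mod 45)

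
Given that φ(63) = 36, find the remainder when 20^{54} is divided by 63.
By Euler: 20^{36} ≡ 1 (mod 63) since gcd(20, 63) = 1. 54 = 1×36 + 18. So 20^{54} ≡ 20^{18} ≡ 1 (mod 63)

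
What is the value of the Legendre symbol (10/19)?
(10/19) = 10^{9} mod 19 = -1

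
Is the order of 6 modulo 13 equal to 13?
No, the actual order is 12, not 13.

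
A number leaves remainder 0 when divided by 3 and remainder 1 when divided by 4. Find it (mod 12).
M = 3 × 4 = 12. M₁ = 4, y₁ ≡ 1 (mod 3). M₂ = 3, y₂ ≡ 3 (mod 4). k = 0×4×1 + 1×3×3 ≡ 9 (mod 12)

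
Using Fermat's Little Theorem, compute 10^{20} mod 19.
5

By Fermat's Little Theorem, a^(p-1) ≡ 1 (mod p) for prime p and gcd(a, p) = 1
Here p = 19, so 10^18 ≡ 1 (mod 19)
We can reduce the exponent: 20 mod 18 = 2
So 10^20 ≡ 10^2 (mod 19)
Computing: 10^2 mod 19 = 5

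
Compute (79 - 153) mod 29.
13

(79 - 153) = -74
-74 mod 29 = 13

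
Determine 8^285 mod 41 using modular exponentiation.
Using Fermat: 8^{40} ≡ 1 (mod 41). 285 ≡ 5 (mod 40). So 8^{285} ≡ 8^{5} ≡ 9 (mod 41)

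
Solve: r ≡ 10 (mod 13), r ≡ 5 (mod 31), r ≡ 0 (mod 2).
M = 13 × 31 × 2 = 806. M₁ = 62, y₁ ≡ 4 (mod 13). M₂ = 26, y₂ ≡ 6 (mod 31). M₃ = 403, y₃ ≡ 1 (mod 2). r = 10×62×4 + 5×26×6 + 0×403×1 ≡ 36 (mod 806)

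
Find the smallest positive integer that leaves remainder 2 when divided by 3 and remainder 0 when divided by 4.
M = 3 × 4 = 12. M₁ = 4, y₁ ≡ 1 (mod 3). M₂ = 3, y₂ ≡ 3 (mod 4). x = 2×4×1 + 0×3×3 ≡ 8 (mod 12). The smallest positive such number is 8.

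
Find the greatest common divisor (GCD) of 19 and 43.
1

Using the Euclidean algorithm:
19 = 0 × 43 + 19
43 = 2 × 19 + 5
19 = 3 × 5 + 4
5 = 1 × 4 + 1
4 = 4 × 1 + 0

GCD(19, 43) = 1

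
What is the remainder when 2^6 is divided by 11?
6 = 4 + 2 (binary 110). Repeated squaring mod 11: 2^1 ≡ 2; 2^2 ≡ 2² = 4 ≡ 4; 2^4 ≡ 4² = 16 ≡ 5. Multiply: 2^6 = 2^4 × 2^2 ≡ 5 × 4 (mod 11): 5 × 4 = 20 ≡ 9. So 2^6 ≡ 9 (mod 11).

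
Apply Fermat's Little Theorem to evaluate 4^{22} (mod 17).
16

By Fermat's Little Theorem, a^(p-1) ≡ 1 (mod p) for prime p and gcd(a, p) = 1
Here p = 17, so 4^16 ≡ 1 (mod 17)
We can reduce the exponent: 22 mod 16 = 6
So 4^22 ≡ 4^6 (mod 17)
Computing: 4^6 mod 17 = 16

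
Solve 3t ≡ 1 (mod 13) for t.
9

Using Extended Euclidean Algorithm:
gcd(3, 13) = 1
Bezout coefficients: 3 × -4 + 13 × 1 = 1
So 3 × -4 ≡ 1 (mod 13)
The inverse is -4 mod 13 = 9
Verification: 3 × 9 = 27 = 2 × 13 + 1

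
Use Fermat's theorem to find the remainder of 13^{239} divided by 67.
41

By Fermat's Little Theorem, a^(p-1) ≡ 1 (mod p) for prime p and gcd(a, p) = 1
Here p = 67, so 13^66 ≡ 1 (mod 67)
We can reduce the exponent: 239 mod 66 = 41
So 13^239 ≡ 13^41 (mod 67)
Computing: 13^41 mod 67 = 41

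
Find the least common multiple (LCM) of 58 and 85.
4930

First find GCD(58, 85) using the Euclidean algorithm:
58 = 0 × 85 + 58
85 = 1 × 58 + 27
58 = 2 × 27 + 4
27 = 6 × 4 + 3
4 = 1 × 3 + 1
3 = 3 × 1 + 0
GCD(58, 85) = 1

LCM formula: LCM(a, b) = (a × b) / GCD(a, b)
LCM(58, 85) = (58 × 85) / 1
LCM(58, 85) = 4930 / 1
LCM(58, 85) = 4930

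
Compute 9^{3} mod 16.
9

Using successive squaring:
Binary expansion of 3: 11
Powers of 9 mod 16 (each is the square of the previous):
  9^1 ≡ 9 (mod 16)
  9^2 ≡ 9² = 81 ≡ 1 (mod 16)
3 = 2 + 1, so 9^3 = 9^2 × 9^1 ≡ 1 × 9 (mod 16)
Multiplying step by step:
  1 × 9 = 9 ≡ 9 (mod 16)
Result: 9^3 ≡ 9 (mod 16)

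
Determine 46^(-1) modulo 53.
46^(-1) ≡ 15 (mod 53). Verification: 46 × 15 = 690 ≡ 1 (mod 53)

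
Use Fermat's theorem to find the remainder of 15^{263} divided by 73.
14

By Fermat's Little Theorem, a^(p-1) ≡ 1 (mod p) for prime p and gcd(a, p) = 1
Here p = 73, so 15^72 ≡ 1 (mod 73)
We can reduce the exponent: 263 mod 72 = 47
So 15^263 ≡ 15^47 (mod 73)
Computing: 15^47 mod 73 = 14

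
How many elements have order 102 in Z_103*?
Number of primitive roots mod 103 = φ(102) = 32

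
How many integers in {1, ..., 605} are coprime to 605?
440

Prime factorization: 605 = 5 × 11^2
Using the formula φ(n) = n × Π(1 - 1/p) for each prime factor p:
φ(605) = 605 × (1 - 1/5) × (1 - 1/11)
φ(605) = 440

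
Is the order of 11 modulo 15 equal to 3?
No, the actual order is 2, not 3.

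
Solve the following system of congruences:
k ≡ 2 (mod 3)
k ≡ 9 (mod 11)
20

Using the Chinese Remainder Theorem:
M = product of moduli = 33
For equation 1: M_1 = 11, 11 ≡ 2 (mod 3), inverse of 11 mod 3 is 2 (check: 2 × 2 = 4 ≡ 1 (mod 3))
For equation 2: M_2 = 3, 3 ≡ 3 (mod 11), inverse of 3 mod 11 is 4 (check: 3 × 4 = 12 ≡ 1 (mod 11))
Combine: k ≡ Σ r_i×M_i×(M_i⁻¹ mod m_i) = 2×11×2 + 9×3×4 = 44 + 108 = 152
152 mod 33 = 20
k ≡ 20 (mod 33)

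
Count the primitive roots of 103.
32

The number of primitive roots modulo p is φ(p-1) = φ(102)
φ(102) = 32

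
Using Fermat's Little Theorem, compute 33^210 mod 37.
By Fermat: 33^{36} ≡ 1 (mod 37). 210 = 5×36 + 30. So 33^{210} ≡ 33^{30} ≡ 10 (mod 37)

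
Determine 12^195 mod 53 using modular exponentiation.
Using Fermat: 12^{52} ≡ 1 (mod 53). 195 ≡ 39 (mod 52). So 12^{195} ≡ 12^{39} ≡ 30 (mod 53)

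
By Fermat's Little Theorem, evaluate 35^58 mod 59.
By Fermat's Little Theorem, 35^{58} ≡ 1 (mod 59) since 59 is prime and gcd(35, 59) = 1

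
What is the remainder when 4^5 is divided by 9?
5 = 4 + 1 (binary 101). Repeated squaring mod 9: 4^1 ≡ 4; 4^2 ≡ 4² = 16 ≡ 7; 4^4 ≡ 7² = 49 ≡ 4. Multiply: 4^5 = 4^4 × 4^1 ≡ 4 × 4 (mod 9): 4 × 4 = 16 ≡ 7. So 4^5 ≡ 7 (mod 9).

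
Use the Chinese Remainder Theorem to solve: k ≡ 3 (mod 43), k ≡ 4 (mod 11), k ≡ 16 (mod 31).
3271

Using the Chinese Remainder Theorem:
M = product of moduli = 14663
For equation 1: M_1 = 341, 341 ≡ 40 (mod 43), inverse of 341 mod 43 is 14 (check: 40 × 14 = 560 ≡ 1 (mod 43))
For equation 2: M_2 = 1333, 1333 ≡ 2 (mod 11), inverse of 1333 mod 11 is 6 (check: 2 × 6 = 12 ≡ 1 (mod 11))
For equation 3: M_3 = 473, 473 ≡ 8 (mod 31), inverse of 473 mod 31 is 4 (check: 8 × 4 = 32 ≡ 1 (mod 31))
Combine: k ≡ Σ r_i×M_i×(M_i⁻¹ mod m_i) = 3×341×14 + 4×1333×6 + 16×473×4 = 14322 + 31992 + 30272 = 76586
76586 mod 14663 = 3271
k ≡ 3271 (mod 14663)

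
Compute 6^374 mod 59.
Using Fermat: 6^{58} ≡ 1 (mod 59). 374 ≡ 26 (mod 58). So 6^{374} ≡ 6^{26} ≡ 3 (mod 59)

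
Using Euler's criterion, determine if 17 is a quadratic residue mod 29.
By Euler's criterion: 17^{14} ≡ 28 (mod 29). Since this equals -1 (≡ 28), 17 is not a QR.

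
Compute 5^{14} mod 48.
25

Using successive squaring:
Binary expansion of 14: 1110
Powers of 5 mod 48 (each is the square of the previous):
  5^1 ≡ 5 (mod 48)
  5^2 ≡ 5² = 25 ≡ 25 (mod 48)
  5^4 ≡ 25² = 625 ≡ 1 (mod 48)
  5^8 ≡ 1² = 1 ≡ 1 (mod 48)
14 = 8 + 4 + 2, so 5^14 = 5^8 × 5^4 × 5^2 ≡ 1 × 1 × 25 (mod 48)
Multiplying step by step:
  1 × 1 = 1 ≡ 1 (mod 48)
  1 × 25 = 25 ≡ 25 (mod 48)
Result: 5^14 ≡ 25 (mod 48)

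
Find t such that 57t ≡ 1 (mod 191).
57^(-1) ≡ 124 (mod 191). Verification: 57 × 124 = 7068 ≡ 1 (mod 191)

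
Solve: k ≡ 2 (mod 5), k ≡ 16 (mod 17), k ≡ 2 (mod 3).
M = 5 × 17 × 3 = 255. M₁ = 51, y₁ ≡ 1 (mod 5). M₂ = 15, y₂ ≡ 8 (mod 17). M₃ = 85, y₃ ≡ 1 (mod 3). k = 2×51×1 + 16×15×8 + 2×85×1 ≡ 152 (mod 255)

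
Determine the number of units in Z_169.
156

Prime factorization: 169 = 13^2
Using the formula φ(n) = n × Π(1 - 1/p) for each prime factor p:
φ(169) = 169 × (1 - 1/13)
φ(169) = 156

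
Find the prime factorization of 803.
11 × 73

Divide by primes starting from smallest:
803 ÷ 11 = 73
73 ÷ 73 = 1

803 = 11 × 73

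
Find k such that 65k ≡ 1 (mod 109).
65^(-1) ≡ 52 (mod 109). Verification: 65 × 52 = 3380 ≡ 1 (mod 109)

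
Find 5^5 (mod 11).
5 = 4 + 1 (binary 101). Repeated squaring mod 11: 5^1 ≡ 5; 5^2 ≡ 5² = 25 ≡ 3; 5^4 ≡ 3² = 9 ≡ 9. Multiply: 5^5 = 5^4 × 5^1 ≡ 9 × 5 (mod 11): 9 × 5 = 45 ≡ 1. So 5^5 ≡ 1 (mod 11).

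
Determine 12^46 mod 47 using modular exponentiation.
Using Fermat: 12^{46} ≡ 1 (mod 47). 46 ≡ 0 (mod 46). So 12^{46} ≡ 12^{0} ≡ 1 (mod 47)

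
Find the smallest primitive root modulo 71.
7

A primitive root g modulo p has order p-1 = 70
Prime divisors of 70: [2, 5, 7]
g is a primitive root iff g^(70/q) ≢ 1 (mod 71) for each prime divisor q
Testing small values:
  g = 2: 2^35 ≡ 1, 2^14 ≡ 54, 2^10 ≡ 30 (mod 71) → 2^35 ≡ 1, not primitive root
  g = 3: 3^35 ≡ 1, 3^14 ≡ 54, 3^10 ≡ 48 (mod 71) → 3^35 ≡ 1, not primitive root
  g = 4: 4^35 ≡ 1, 4^14 ≡ 5, 4^10 ≡ 48 (mod 71) → 4^35 ≡ 1, not primitive root
  g = 5: 5^35 ≡ 1, 5^14 ≡ 57, 5^10 ≡ 1 (mod 71) → 5^35 ≡ 1, not primitive root
  g = 6: 6^35 ≡ 1, 6^14 ≡ 5, 6^10 ≡ 20 (mod 71) → 6^35 ≡ 1, not primitive root
  g = 7: 7^35 ≡ 70, 7^14 ≡ 54, 7^10 ≡ 45 (mod 71) → none is 1, primitive root!
The smallest primitive root is 7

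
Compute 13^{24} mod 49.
8

Using successive squaring:
Binary expansion of 24: 11000
Powers of 13 mod 49 (each is the square of the previous):
  13^1 ≡ 13 (mod 49)
  13^2 ≡ 13² = 169 ≡ 22 (mod 49)
  13^4 ≡ 22² = 484 ≡ 43 (mod 49)
  13^8 ≡ 43² = 1849 ≡ 36 (mod 49)
  13^16 ≡ 36² = 1296 ≡ 22 (mod 49)
24 = 16 + 8, so 13^24 = 13^16 × 13^8 ≡ 22 × 36 (mod 49)
Multiplying step by step:
  22 × 36 = 792 ≡ 8 (mod 49)
Result: 13^24 ≡ 8 (mod 49)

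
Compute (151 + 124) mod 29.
14

(151 + 124) = 275
275 mod 29 = 14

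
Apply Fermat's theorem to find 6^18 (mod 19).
By Fermat's Little Theorem, 6^{18} ≡ 1 (mod 19) since 19 is prime and gcd(6, 19) = 1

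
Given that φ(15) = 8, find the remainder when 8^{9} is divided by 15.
By Euler: 8^{8} ≡ 1 (mod 15) since gcd(8, 15) = 1. 9 = 1×8 + 1. So 8^{9} ≡ 8^{1} ≡ 8 (mod 15)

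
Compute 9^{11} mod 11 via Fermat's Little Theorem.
9

By Fermat's Little Theorem, a^(p-1) ≡ 1 (mod p) for prime p and gcd(a, p) = 1
Here p = 11, so 9^10 ≡ 1 (mod 11)
We can reduce the exponent: 11 mod 10 = 1
So 9^11 ≡ 9^1 (mod 11)
Computing: 9^1 mod 11 = 9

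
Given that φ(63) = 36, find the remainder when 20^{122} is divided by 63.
By Euler: 20^{36} ≡ 1 (mod 63) since gcd(20, 63) = 1. 122 = 3×36 + 14. So 20^{122} ≡ 20^{14} ≡ 22 (mod 63)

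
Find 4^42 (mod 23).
Using Fermat: 4^{22} ≡ 1 (mod 23). 42 ≡ 20 (mod 22). So 4^{42} ≡ 4^{20} ≡ 13 (mod 23)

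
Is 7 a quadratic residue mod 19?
By Euler's criterion: 7^{9} ≡ 1 (mod 19). Since this equals 1, 7 is a QR.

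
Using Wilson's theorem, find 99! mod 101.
(100)! = (99)! × (100) ≡ -1 (mod 101). So (99)! ≡ -1 × (100)^(-1) ≡ (-1)×(-1) = 1 (mod 101)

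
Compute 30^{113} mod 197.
95

Using successive squaring:
Binary expansion of 113: 1110001
Powers of 30 mod 197 (each is the square of the previous):
  30^1 ≡ 30 (mod 197)
  30^2 ≡ 30² = 900 ≡ 112 (mod 197)
  30^4 ≡ 112² = 12544 ≡ 133 (mod 197)
  30^8 ≡ 133² = 17689 ≡ 156 (mod 197)
  30^16 ≡ 156² = 24336 ≡ 105 (mod 197)
  30^32 ≡ 105² = 11025 ≡ 190 (mod 197)
  30^64 ≡ 190² = 36100 ≡ 49 (mod 197)
113 = 64 + 32 + 16 + 1, so 30^113 = 30^64 × 30^32 × 30^16 × 30^1 ≡ 49 × 190 × 105 × 30 (mod 197)
Multiplying step by step:
  49 × 190 = 9310 ≡ 51 (mod 197)
  51 × 105 = 5355 ≡ 36 (mod 197)
  36 × 30 = 1080 ≡ 95 (mod 197)
Result: 30^113 ≡ 95 (mod 197)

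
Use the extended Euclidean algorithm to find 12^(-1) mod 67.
Extended GCD: 12(28) + 67(-5) = 1. So 12^(-1) ≡ 28 ≡ 28 (mod 67). Verify: 12 × 28 = 336 ≡ 1 (mod 67)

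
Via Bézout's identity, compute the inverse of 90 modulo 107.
Extended GCD: 90(44) + 107(-37) = 1. So 90^(-1) ≡ 44 ≡ 44 (mod 107). Verify: 90 × 44 = 3960 ≡ 1 (mod 107)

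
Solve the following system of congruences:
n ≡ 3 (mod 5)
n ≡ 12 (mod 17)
63

Using the Chinese Remainder Theorem:
M = product of moduli = 85
For equation 1: M_1 = 17, 17 ≡ 2 (mod 5), inverse of 17 mod 5 is 3 (check: 2 × 3 = 6 ≡ 1 (mod 5))
For equation 2: M_2 = 5, 5 ≡ 5 (mod 17), inverse of 5 mod 17 is 7 (check: 5 × 7 = 35 ≡ 1 (mod 17))
Combine: n ≡ Σ r_i×M_i×(M_i⁻¹ mod m_i) = 3×17×3 + 12×5×7 = 153 + 420 = 573
573 mod 85 = 63
n ≡ 63 (mod 85)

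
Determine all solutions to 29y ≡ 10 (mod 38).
20

Since gcd(29, 38) = 1 divides 10, a solution exists.
Multiply both sides by the inverse of 29 mod 38:
  29^(-1) mod 38 = 21
  x ≡ 21 × 10 ≡ 210 ≡ 20 (mod 38)
Verification: 29 × 20 = 580 = 15 × 38 + 10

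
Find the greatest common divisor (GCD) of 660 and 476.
4

Using the Euclidean algorithm:
660 = 1 × 476 + 184
476 = 2 × 184 + 108
184 = 1 × 108 + 76
108 = 1 × 76 + 32
76 = 2 × 32 + 12
32 = 2 × 12 + 8
12 = 1 × 8 + 4
8 = 2 × 4 + 0

GCD(660, 476) = 4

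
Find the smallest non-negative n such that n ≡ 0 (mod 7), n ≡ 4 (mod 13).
56

Using the Chinese Remainder Theorem:
M = product of moduli = 91
For equation 1: M_1 = 13, 13 ≡ 6 (mod 7), inverse of 13 mod 7 is 6 (check: 6 × 6 = 36 ≡ 1 (mod 7))
For equation 2: M_2 = 7, 7 ≡ 7 (mod 13), inverse of 7 mod 13 is 2 (check: 7 × 2 = 14 ≡ 1 (mod 13))
Combine: n ≡ Σ r_i×M_i×(M_i⁻¹ mod m_i) = 0×13×6 + 4×7×2 = 0 + 56 = 56
56 mod 91 = 56
n ≡ 56 (mod 91)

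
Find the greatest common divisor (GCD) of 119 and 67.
1

Using the Euclidean algorithm:
119 = 1 × 67 + 52
67 = 1 × 52 + 15
52 = 3 × 15 + 7
15 = 2 × 7 + 1
7 = 7 × 1 + 0

GCD(119, 67) = 1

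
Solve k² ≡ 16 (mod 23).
The square roots of 16 mod 23 are 4 and 19. Verify: 4² = 16 ≡ 16 (mod 23)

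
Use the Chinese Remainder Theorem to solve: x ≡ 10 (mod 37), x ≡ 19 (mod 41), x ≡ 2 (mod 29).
32163

Using the Chinese Remainder Theorem:
M = product of moduli = 43993
For equation 1: M_1 = 1189, 1189 ≡ 5 (mod 37), inverse of 1189 mod 37 is 15 (check: 5 × 15 = 75 ≡ 1 (mod 37))
For equation 2: M_2 = 1073, 1073 ≡ 7 (mod 41), inverse of 1073 mod 41 is 6 (check: 7 × 6 = 42 ≡ 1 (mod 41))
For equation 3: M_3 = 1517, 1517 ≡ 9 (mod 29), inverse of 1517 mod 29 is 13 (check: 9 × 13 = 117 ≡ 1 (mod 29))
Combine: x ≡ Σ r_i×M_i×(M_i⁻¹ mod m_i) = 10×1189×15 + 19×1073×6 + 2×1517×13 = 178350 + 122322 + 39442 = 340114
340114 mod 43993 = 32163
x ≡ 32163 (mod 43993)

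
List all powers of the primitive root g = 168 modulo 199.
g^1, g^2, ..., g^{198} mod 199: {168, 165, 59, 161, 183, 98, 146, 51, 11, 57, 24, 52, 179, 23, 83, 14, 163, 121, 30, 65, 174, 178, 54, 117, 154, 2, 137, 131, 118, 123, 167, 196, 93, 102, 22, 114, 48, 104, 159, 46, 166, 28, 127, 43, 60, 130, 149, 157, 108, 35, 109, 4, 75, 63, 37, 47, 135, 193, 186, 5, 44, 29, 96, 9, 119, 92, 133, 56, 55, 86, 120, 61, 99, 115, 17, 70, 19, 8, 150, 126, 74, 94, 71, 187, 173, 10, 88, 58, 192, 18, 39, 184, 67, 112, 110, 172, 41, 122, 198, 31, 34, 140, 38, 16, 101, 53, 148, 188, 142, 175, 147, 20, 176, 116, 185, 36, 78, 169, 134, 25, 21, 145, 82, 45, 197, 62, 68, 81, 76, 32, 3, 106, 97, 177, 85, 151, 95, 40, 153, 33, 171, 72, 156, 139, 69, 50, 42, 91, 164, 90, 195, 124, 136, 162, 152, 64, 6, 13, 194, 155, 170, 103, 190, 80, 107, 66, 143, 144, 113, 79, 138, 100, 84, 182, 129, 180, 191, 49, 73, 125, 105, 128, 12, 26, 189, 111, 141, 7, 181, 160, 15, 132, 87, 89, 27, 158, 77, 1}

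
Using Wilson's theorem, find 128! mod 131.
(130)! = (128)! × (129) × (130) ≡ -1 (mod 131). So (128)! ≡ -1 × [(130)(129)]^(-1) ≡ 65 (mod 131)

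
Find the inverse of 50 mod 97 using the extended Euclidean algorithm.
Extended GCD: 50(33) + 97(-17) = 1. So 50^(-1) ≡ 33 ≡ 33 (mod 97). Verify: 50 × 33 = 1650 ≡ 1 (mod 97)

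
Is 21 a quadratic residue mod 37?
By Euler's criterion: 21^{18} ≡ 1 (mod 37). Since this equals 1, 21 is a QR.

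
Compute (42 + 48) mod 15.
0

(42 + 48) = 90
90 mod 15 = 0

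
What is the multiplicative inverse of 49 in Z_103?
49^(-1) ≡ 82 (mod 103). Verification: 49 × 82 = 4018 ≡ 1 (mod 103)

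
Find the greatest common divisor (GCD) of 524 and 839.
1

Using the Euclidean algorithm:
524 = 0 × 839 + 524
839 = 1 × 524 + 315
524 = 1 × 315 + 209
315 = 1 × 209 + 106
209 = 1 × 106 + 103
106 = 1 × 103 + 3
103 = 34 × 3 + 1
3 = 3 × 1 + 0

GCD(524, 839) = 1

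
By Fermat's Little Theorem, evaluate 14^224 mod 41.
By Fermat: 14^{40} ≡ 1 (mod 41). 224 ≡ 24 (mod 40). So 14^{224} ≡ 14^{24} ≡ 1 (mod 41)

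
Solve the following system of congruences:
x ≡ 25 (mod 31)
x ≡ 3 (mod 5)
118

Using the Chinese Remainder Theorem:
M = product of moduli = 155
For equation 1: M_1 = 5, 5 ≡ 5 (mod 31), inverse of 5 mod 31 is 25 (check: 5 × 25 = 125 ≡ 1 (mod 31))
For equation 2: M_2 = 31, 31 ≡ 1 (mod 5), inverse of 31 mod 5 is 1 (check: 1 × 1 = 1 ≡ 1 (mod 5))
Combine: x ≡ Σ r_i×M_i×(M_i⁻¹ mod m_i) = 25×5×25 + 3×31×1 = 3125 + 93 = 3218
3218 mod 155 = 118
x ≡ 118 (mod 155)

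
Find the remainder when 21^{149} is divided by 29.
By Fermat: 21^{28} ≡ 1 (mod 29). 149 = 5×28 + 9. So 21^{149} ≡ 21^{9} ≡ 14 (mod 29)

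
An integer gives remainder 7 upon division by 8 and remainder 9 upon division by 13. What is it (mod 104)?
M = 8 × 13 = 104. M₁ = 13, y₁ ≡ 5 (mod 8). M₂ = 8, y₂ ≡ 5 (mod 13). m = 7×13×5 + 9×8×5 ≡ 87 (mod 104). The smallest positive such number is 87.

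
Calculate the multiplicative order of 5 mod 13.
Powers of 5 mod 13: 5^1≡5, 5^2≡12, 5^3≡8, 5^4≡1. Order = 4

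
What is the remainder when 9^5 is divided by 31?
5 = 4 + 1 (binary 101). Repeated squaring mod 31: 9^1 ≡ 9; 9^2 ≡ 9² = 81 ≡ 19; 9^4 ≡ 19² = 361 ≡ 20. Multiply: 9^5 = 9^4 × 9^1 ≡ 20 × 9 (mod 31): 20 × 9 = 180 ≡ 25. So 9^5 ≡ 25 (mod 31).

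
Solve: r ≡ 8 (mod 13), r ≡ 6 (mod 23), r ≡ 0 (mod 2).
M = 13 × 23 × 2 = 598. M₁ = 46, y₁ ≡ 2 (mod 13). M₂ = 26, y₂ ≡ 8 (mod 23). M₃ = 299, y₃ ≡ 1 (mod 2). r = 8×46×2 + 6×26×8 + 0×299×1 ≡ 190 (mod 598)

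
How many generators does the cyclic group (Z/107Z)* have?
52

The number of primitive roots modulo p is φ(p-1) = φ(106)
φ(106) = 52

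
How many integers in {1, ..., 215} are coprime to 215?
168

Prime factorization: 215 = 5 × 43
Using the formula φ(n) = n × Π(1 - 1/p) for each prime factor p:
φ(215) = 215 × (1 - 1/5) × (1 - 1/43)
φ(215) = 168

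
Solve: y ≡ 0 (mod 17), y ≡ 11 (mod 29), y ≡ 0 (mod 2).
M = 17 × 29 × 2 = 986. M₁ = 58, y₁ ≡ 5 (mod 17). M₂ = 34, y₂ ≡ 6 (mod 29). M₃ = 493, y₃ ≡ 1 (mod 2). y = 0×58×5 + 11×34×6 + 0×493×1 ≡ 272 (mod 986)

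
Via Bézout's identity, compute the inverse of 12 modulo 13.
Extended GCD: 12(-1) + 13(1) = 1. So 12^(-1) ≡ 12 ≡ 12 (mod 13). Verify: 12 × 12 = 144 ≡ 1 (mod 13)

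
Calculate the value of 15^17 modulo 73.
Using repeated squaring. 17 = 16 + 1 (binary 10001). Repeated squaring mod 73: 15^1 ≡ 15; 15^2 ≡ 15² = 225 ≡ 6; 15^4 ≡ 6² = 36 ≡ 36; 15^8 ≡ 36² = 1296 ≡ 55; 15^16 ≡ 55² = 3025 ≡ 32. Multiply: 15^17 = 15^16 × 15^1 ≡ 32 × 15 (mod 73): 32 × 15 = 480 ≡ 42. So 15^17 ≡ 42 (mod 73).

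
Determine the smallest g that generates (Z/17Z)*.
3

A primitive root g modulo p has order p-1 = 16
Prime divisors of 16: [2]
g is a primitive root iff g^(16/q) ≢ 1 (mod 17) for each prime divisor q
Testing small values:
  g = 2: 2^8 ≡ 1 (mod 17) → 2^8 ≡ 1, not primitive root
  g = 3: 3^8 ≡ 16 (mod 17) → none is 1, primitive root!
The smallest primitive root is 3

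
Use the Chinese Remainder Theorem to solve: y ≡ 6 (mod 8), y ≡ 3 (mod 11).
M = 8 × 11 = 88. M₁ = 11, y₁ ≡ 3 (mod 8). M₂ = 8, y₂ ≡ 7 (mod 11). y = 6×11×3 + 3×8×7 ≡ 14 (mod 88)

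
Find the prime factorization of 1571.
1571

Divide by primes starting from smallest:
1571 ÷ 1571 = 1

1571 = 1571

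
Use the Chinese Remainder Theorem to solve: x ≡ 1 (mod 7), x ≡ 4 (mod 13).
M = 7 × 13 = 91. M₁ = 13, y₁ ≡ 6 (mod 7). M₂ = 7, y₂ ≡ 2 (mod 13). x = 1×13×6 + 4×7×2 ≡ 43 (mod 91)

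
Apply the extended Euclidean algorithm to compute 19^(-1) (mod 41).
Extended GCD: 19(13) + 41(-6) = 1. So 19^(-1) ≡ 13 ≡ 13 (mod 41). Verify: 19 × 13 = 247 ≡ 1 (mod 41)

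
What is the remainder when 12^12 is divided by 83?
Using repeated squaring. 12 = 8 + 4 (binary 1100). Repeated squaring mod 83: 12^1 ≡ 12; 12^2 ≡ 12² = 144 ≡ 61; 12^4 ≡ 61² = 3721 ≡ 69; 12^8 ≡ 69² = 4761 ≡ 30. Multiply: 12^12 = 12^8 × 12^4 ≡ 30 × 69 (mod 83): 30 × 69 = 2070 ≡ 78. So 12^12 ≡ 78 (mod 83).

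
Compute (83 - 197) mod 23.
1

(83 - 197) = -114
-114 mod 23 = 1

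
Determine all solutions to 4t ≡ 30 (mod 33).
24

Since gcd(4, 33) = 1 divides 30, a solution exists.
Multiply both sides by the inverse of 4 mod 33:
  4^(-1) mod 33 = 25
  x ≡ 25 × 30 ≡ 750 ≡ 24 (mod 33)
Verification: 4 × 24 = 96 = 2 × 33 + 30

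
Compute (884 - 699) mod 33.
20

(884 - 699) = 185
185 mod 33 = 20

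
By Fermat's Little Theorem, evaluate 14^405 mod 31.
By Fermat: 14^{30} ≡ 1 (mod 31). 405 ≡ 15 (mod 30). So 14^{405} ≡ 14^{15} ≡ 1 (mod 31)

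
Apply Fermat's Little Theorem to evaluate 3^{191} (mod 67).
53

By Fermat's Little Theorem, a^(p-1) ≡ 1 (mod p) for prime p and gcd(a, p) = 1
Here p = 67, so 3^66 ≡ 1 (mod 67)
We can reduce the exponent: 191 mod 66 = 59
So 3^191 ≡ 3^59 (mod 67)
Computing: 3^59 mod 67 = 53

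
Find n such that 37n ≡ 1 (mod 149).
37^(-1) ≡ 145 (mod 149). Verification: 37 × 145 = 5365 ≡ 1 (mod 149)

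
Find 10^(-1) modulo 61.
55

Using Extended Euclidean Algorithm:
gcd(10, 61) = 1
Bezout coefficients: 10 × -6 + 61 × 1 = 1
So 10 × -6 ≡ 1 (mod 61)
The inverse is -6 mod 61 = 55
Verification: 10 × 55 = 550 = 9 × 61 + 1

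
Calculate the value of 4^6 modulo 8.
6 = 4 + 2 (binary 110). Repeated squaring mod 8: 4^1 ≡ 4; 4^2 ≡ 4² = 16 ≡ 0; 4^4 ≡ 0² = 0 ≡ 0. Multiply: 4^6 = 4^4 × 4^2 ≡ 0 × 0 (mod 8): 0 × 0 = 0 ≡ 0. So 4^6 ≡ 0 (mod 8).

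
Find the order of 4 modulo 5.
Powers of 4 mod 5: 4^1≡4, 4^2≡1. Order = 2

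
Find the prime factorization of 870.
2 × 3 × 5 × 29

Divide by primes starting from smallest:
870 ÷ 2 = 435
435 ÷ 3 = 145
145 ÷ 5 = 29
29 ÷ 29 = 1

870 = 2 × 3 × 5 × 29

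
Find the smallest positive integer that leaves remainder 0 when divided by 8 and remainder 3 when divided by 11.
M = 8 × 11 = 88. M₁ = 11, y₁ ≡ 3 (mod 8). M₂ = 8, y₂ ≡ 7 (mod 11). y = 0×11×3 + 3×8×7 ≡ 80 (mod 88). The smallest positive such number is 80.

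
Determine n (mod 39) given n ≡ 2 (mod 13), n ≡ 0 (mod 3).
15

Using the Chinese Remainder Theorem:
M = product of moduli = 39
For equation 1: M_1 = 3, 3 ≡ 3 (mod 13), inverse of 3 mod 13 is 9 (check: 3 × 9 = 27 ≡ 1 (mod 13))
For equation 2: M_2 = 13, 13 ≡ 1 (mod 3), inverse of 13 mod 3 is 1 (check: 1 × 1 = 1 ≡ 1 (mod 3))
Combine: n ≡ Σ r_i×M_i×(M_i⁻¹ mod m_i) = 2×3×9 + 0×13×1 = 54 + 0 = 54
54 mod 39 = 15
n ≡ 15 (mod 39)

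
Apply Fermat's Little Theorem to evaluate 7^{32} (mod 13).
3

By Fermat's Little Theorem, a^(p-1) ≡ 1 (mod p) for prime p and gcd(a, p) = 1
Here p = 13, so 7^12 ≡ 1 (mod 13)
We can reduce the exponent: 32 mod 12 = 8
So 7^32 ≡ 7^8 (mod 13)
Computing: 7^8 mod 13 = 3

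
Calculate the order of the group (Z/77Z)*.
60

Prime factorization: 77 = 7 × 11
Using the formula φ(n) = n × Π(1 - 1/p) for each prime factor p:
φ(77) = 77 × (1 - 1/7) × (1 - 1/11)
φ(77) = 60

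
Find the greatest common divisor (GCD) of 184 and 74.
2

Using the Euclidean algorithm:
184 = 2 × 74 + 36
74 = 2 × 36 + 2
36 = 18 × 2 + 0

GCD(184, 74) = 2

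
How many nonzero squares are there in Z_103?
For prime 103, there are (p-1)/2 = (103-1)/2 = 51 quadratic residues (excluding 0).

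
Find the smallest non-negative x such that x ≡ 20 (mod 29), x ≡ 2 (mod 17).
223

Using the Chinese Remainder Theorem:
M = product of moduli = 493
For equation 1: M_1 = 17, 17 ≡ 17 (mod 29), inverse of 17 mod 29 is 12 (check: 17 × 12 = 204 ≡ 1 (mod 29))
For equation 2: M_2 = 29, 29 ≡ 12 (mod 17), inverse of 29 mod 17 is 10 (check: 12 × 10 = 120 ≡ 1 (mod 17))
Combine: x ≡ Σ r_i×M_i×(M_i⁻¹ mod m_i) = 20×17×12 + 2×29×10 = 4080 + 580 = 4660
4660 mod 493 = 223
x ≡ 223 (mod 493)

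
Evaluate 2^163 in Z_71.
Using Fermat: 2^{70} ≡ 1 (mod 71). 163 ≡ 23 (mod 70). So 2^{163} ≡ 2^{23} ≡ 29 (mod 71)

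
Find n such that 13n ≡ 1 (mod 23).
13^(-1) ≡ 16 (mod 23). Verification: 13 × 16 = 208 ≡ 1 (mod 23)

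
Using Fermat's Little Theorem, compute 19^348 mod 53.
By Fermat: 19^{52} ≡ 1 (mod 53). 348 = 6×52 + 36. So 19^{348} ≡ 19^{36} ≡ 42 (mod 53)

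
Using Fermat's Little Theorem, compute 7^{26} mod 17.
2

By Fermat's Little Theorem, a^(p-1) ≡ 1 (mod p) for prime p and gcd(a, p) = 1
Here p = 17, so 7^16 ≡ 1 (mod 17)
We can reduce the exponent: 26 mod 16 = 10
So 7^26 ≡ 7^10 (mod 17)
Computing: 7^10 mod 17 = 2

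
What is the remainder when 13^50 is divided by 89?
Using repeated squaring. 50 = 32 + 16 + 2 (binary 110010). Repeated squaring mod 89: 13^1 ≡ 13; 13^2 ≡ 13² = 169 ≡ 80; 13^4 ≡ 80² = 6400 ≡ 81; 13^8 ≡ 81² = 6561 ≡ 64; 13^16 ≡ 64² = 4096 ≡ 2; 13^32 ≡ 2² = 4 ≡ 4. Multiply: 13^50 = 13^32 × 13^16 × 13^2 ≡ 4 × 2 × 80 (mod 89): 4 × 2 = 8 ≡ 8; 8 × 80 = 640 ≡ 17. So 13^50 ≡ 17 (mod 89).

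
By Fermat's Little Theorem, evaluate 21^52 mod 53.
By Fermat's Little Theorem, 21^{52} ≡ 1 (mod 53) since 53 is prime and gcd(21, 53) = 1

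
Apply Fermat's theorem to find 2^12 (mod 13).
By Fermat's Little Theorem, 2^{12} ≡ 1 (mod 13) since 13 is prime and gcd(2, 13) = 1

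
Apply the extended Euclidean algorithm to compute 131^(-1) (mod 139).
Extended GCD: 131(52) + 139(-49) = 1. So 131^(-1) ≡ 52 ≡ 52 (mod 139). Verify: 131 × 52 = 6812 ≡ 1 (mod 139)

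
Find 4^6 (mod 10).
6 = 4 + 2 (binary 110). Repeated squaring mod 10: 4^1 ≡ 4; 4^2 ≡ 4² = 16 ≡ 6; 4^4 ≡ 6² = 36 ≡ 6. Multiply: 4^6 = 4^4 × 4^2 ≡ 6 × 6 (mod 10): 6 × 6 = 36 ≡ 6. So 4^6 ≡ 6 (mod 10).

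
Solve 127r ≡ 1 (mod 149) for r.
127^(-1) ≡ 88 (mod 149). Verification: 127 × 88 = 11176 ≡ 1 (mod 149)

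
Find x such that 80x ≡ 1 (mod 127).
80^(-1) ≡ 27 (mod 127). Verification: 80 × 27 = 2160 ≡ 1 (mod 127)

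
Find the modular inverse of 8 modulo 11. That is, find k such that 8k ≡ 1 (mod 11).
7

Using Extended Euclidean Algorithm:
gcd(8, 11) = 1
Bezout coefficients: 8 × -4 + 11 × 3 = 1
So 8 × -4 ≡ 1 (mod 11)
The inverse is -4 mod 11 = 7
Verification: 8 × 7 = 56 = 5 × 11 + 1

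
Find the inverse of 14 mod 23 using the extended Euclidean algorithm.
Extended GCD: 14(5) + 23(-3) = 1. So 14^(-1) ≡ 5 ≡ 5 (mod 23). Verify: 14 × 5 = 70 ≡ 1 (mod 23)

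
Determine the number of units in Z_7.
6

Prime factorization: 7 = 7
Using the formula φ(n) = n × Π(1 - 1/p) for each prime factor p:
φ(7) = 7 × (1 - 1/7)
φ(7) = 6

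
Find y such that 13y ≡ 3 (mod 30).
21

Since gcd(13, 30) = 1 divides 3, a solution exists.
Multiply both sides by the inverse of 13 mod 30:
  13^(-1) mod 30 = 7
  x ≡ 7 × 3 ≡ 21 ≡ 21 (mod 30)
Verification: 13 × 21 = 273 = 9 × 30 + 3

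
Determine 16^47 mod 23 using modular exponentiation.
Using Fermat: 16^{22} ≡ 1 (mod 23). 47 ≡ 3 (mod 22). So 16^{47} ≡ 16^{3} ≡ 2 (mod 23)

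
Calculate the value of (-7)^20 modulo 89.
Using repeated squaring. (-7) ≡ 82 (mod 89). 20 = 16 + 4 (binary 10100). Repeated squaring mod 89: 82^1 ≡ 82; 82^2 ≡ 82² = 6724 ≡ 49; 82^4 ≡ 49² = 2401 ≡ 87; 82^8 ≡ 87² = 7569 ≡ 4; 82^16 ≡ 4² = 16 ≡ 16. Multiply: (-7)^20 ≡ 82^16 × 82^4 ≡ 16 × 87 (mod 89): 16 × 87 = 1392 ≡ 57. So (-7)^20 ≡ 57 (mod 89).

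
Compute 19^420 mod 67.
Using Fermat: 19^{66} ≡ 1 (mod 67). 420 ≡ 24 (mod 66). So 19^{420} ≡ 19^{24} ≡ 24 (mod 67)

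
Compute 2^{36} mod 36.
28

Using successive squaring:
Binary expansion of 36: 100100
Powers of 2 mod 36 (each is the square of the previous):
  2^1 ≡ 2 (mod 36)
  2^2 ≡ 2² = 4 ≡ 4 (mod 36)
  2^4 ≡ 4² = 16 ≡ 16 (mod 36)
  2^8 ≡ 16² = 256 ≡ 4 (mod 36)
  2^16 ≡ 4² = 16 ≡ 16 (mod 36)
  2^32 ≡ 16² = 256 ≡ 4 (mod 36)
36 = 32 + 4, so 2^36 = 2^32 × 2^4 ≡ 4 × 16 (mod 36)
Multiplying step by step:
  4 × 16 = 64 ≡ 28 (mod 36)
Result: 2^36 ≡ 28 (mod 36)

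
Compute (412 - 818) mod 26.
10

(412 - 818) = -406
-406 mod 26 = 10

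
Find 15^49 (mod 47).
Using Fermat: 15^{46} ≡ 1 (mod 47). 49 ≡ 3 (mod 46). So 15^{49} ≡ 15^{3} ≡ 38 (mod 47)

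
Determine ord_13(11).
Powers of 11 mod 13: 11^1≡11, 11^2≡4, 11^3≡5, 11^4≡3, 11^5≡7, 11^6≡12, 11^7≡2, 11^8≡9, 11^9≡8, 11^10≡10, 11^11≡6, 11^12≡1. Order = 12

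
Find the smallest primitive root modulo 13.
p - 1 = 12 has prime divisors 2, 3. h is a primitive root mod 13 iff h^(12/q) ≢ 1 (mod 13) for each such q.
h = 2: 2^6 ≡ 12, 2^4 ≡ 3 (mod 13); none is 1, so 2 has order 12 and is a primitive root.
The smallest primitive root mod 13 is g = 2.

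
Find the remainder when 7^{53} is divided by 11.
By Fermat: 7^{10} ≡ 1 (mod 11). 53 = 5×10 + 3. So 7^{53} ≡ 7^{3} ≡ 2 (mod 11)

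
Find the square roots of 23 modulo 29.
The square roots of 23 mod 29 are 20 and 9. Verify: 20² = 400 ≡ 23 (mod 29)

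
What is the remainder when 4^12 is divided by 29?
Using repeated squaring. 12 = 8 + 4 (binary 1100). Repeated squaring mod 29: 4^1 ≡ 4; 4^2 ≡ 4² = 16 ≡ 16; 4^4 ≡ 16² = 256 ≡ 24; 4^8 ≡ 24² = 576 ≡ 25. Multiply: 4^12 = 4^8 × 4^4 ≡ 25 × 24 (mod 29): 25 × 24 = 600 ≡ 20. So 4^12 ≡ 20 (mod 29).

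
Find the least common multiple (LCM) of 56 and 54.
1512

First find GCD(56, 54) using the Euclidean algorithm:
56 = 1 × 54 + 2
54 = 27 × 2 + 0
GCD(56, 54) = 2

LCM formula: LCM(a, b) = (a × b) / GCD(a, b)
LCM(56, 54) = (56 × 54) / 2
LCM(56, 54) = 3024 / 2
LCM(56, 54) = 1512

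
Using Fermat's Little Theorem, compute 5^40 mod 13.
By Fermat: 5^{12} ≡ 1 (mod 13). 40 = 3×12 + 4. So 5^{40} ≡ 5^{4} ≡ 1 (mod 13)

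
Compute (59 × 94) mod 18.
2

(59 × 94) = 5546
5546 mod 18 = 2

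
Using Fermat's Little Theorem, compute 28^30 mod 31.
By Fermat's Little Theorem, 28^{30} ≡ 1 (mod 31) since 31 is prime and gcd(28, 31) = 1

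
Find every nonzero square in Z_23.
QRs mod 23: {1, 2, 3, 4, 6, 8, 9, 12, 13, 16, 18}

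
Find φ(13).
12

Prime factorization: 13 = 13
Using the formula φ(n) = n × Π(1 - 1/p) for each prime factor p:
φ(13) = 13 × (1 - 1/13)
φ(13) = 12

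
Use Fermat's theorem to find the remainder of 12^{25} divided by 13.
12

By Fermat's Little Theorem, a^(p-1) ≡ 1 (mod p) for prime p and gcd(a, p) = 1
Here p = 13, so 12^12 ≡ 1 (mod 13)
We can reduce the exponent: 25 mod 12 = 1
So 12^25 ≡ 12^1 (mod 13)
Computing: 12^1 mod 13 = 12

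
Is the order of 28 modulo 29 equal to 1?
No, the actual order is 2, not 1.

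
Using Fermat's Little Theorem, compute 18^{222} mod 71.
60

By Fermat's Little Theorem, a^(p-1) ≡ 1 (mod p) for prime p and gcd(a, p) = 1
Here p = 71, so 18^70 ≡ 1 (mod 71)
We can reduce the exponent: 222 mod 70 = 12
So 18^222 ≡ 18^12 (mod 71)
Computing: 18^12 mod 71 = 60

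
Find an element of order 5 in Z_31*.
2 has order 5 mod 31 since 2^{5} ≡ 1 (mod 31) and no smaller power works.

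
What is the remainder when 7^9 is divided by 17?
9 = 8 + 1 (binary 1001). Repeated squaring mod 17: 7^1 ≡ 7; 7^2 ≡ 7² = 49 ≡ 15; 7^4 ≡ 15² = 225 ≡ 4; 7^8 ≡ 4² = 16 ≡ 16. Multiply: 7^9 = 7^8 × 7^1 ≡ 16 × 7 (mod 17): 16 × 7 = 112 ≡ 10. So 7^9 ≡ 10 (mod 17).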